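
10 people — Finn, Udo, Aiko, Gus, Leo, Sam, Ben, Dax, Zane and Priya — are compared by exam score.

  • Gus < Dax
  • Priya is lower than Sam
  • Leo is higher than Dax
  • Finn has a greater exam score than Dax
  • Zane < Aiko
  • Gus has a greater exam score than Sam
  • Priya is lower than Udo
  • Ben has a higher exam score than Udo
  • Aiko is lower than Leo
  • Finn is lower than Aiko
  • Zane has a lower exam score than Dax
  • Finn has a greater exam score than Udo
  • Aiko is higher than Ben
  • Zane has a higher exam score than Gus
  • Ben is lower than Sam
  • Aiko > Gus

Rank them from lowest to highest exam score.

Priya < Udo < Ben < Sam < Gus < Zane < Dax < Finn < Aiko < Leo

Each adjacent pair is fixed by a given relation: Priya < Udo; Udo < Ben; Ben < Sam; Sam < Gus; Gus < Zane; Zane < Dax; Dax < Finn; Finn < Aiko; Aiko < Leo. Chaining them end to end gives the full order.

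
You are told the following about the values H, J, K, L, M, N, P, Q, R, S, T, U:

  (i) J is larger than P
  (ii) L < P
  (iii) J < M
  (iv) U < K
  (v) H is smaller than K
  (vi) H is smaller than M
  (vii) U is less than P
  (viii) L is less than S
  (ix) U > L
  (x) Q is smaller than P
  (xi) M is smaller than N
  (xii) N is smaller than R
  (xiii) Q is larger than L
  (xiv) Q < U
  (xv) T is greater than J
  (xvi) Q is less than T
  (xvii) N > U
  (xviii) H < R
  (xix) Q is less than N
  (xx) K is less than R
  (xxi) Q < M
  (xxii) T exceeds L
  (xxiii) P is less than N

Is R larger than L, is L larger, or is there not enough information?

L < U and U < P give L < P.
Then P < J extends the chain to J.
With J < M: L < U < P < J < M.
Then M < N extends the chain to N.
With N < R: L < U < P < J < M < N < R.
So R is larger.

R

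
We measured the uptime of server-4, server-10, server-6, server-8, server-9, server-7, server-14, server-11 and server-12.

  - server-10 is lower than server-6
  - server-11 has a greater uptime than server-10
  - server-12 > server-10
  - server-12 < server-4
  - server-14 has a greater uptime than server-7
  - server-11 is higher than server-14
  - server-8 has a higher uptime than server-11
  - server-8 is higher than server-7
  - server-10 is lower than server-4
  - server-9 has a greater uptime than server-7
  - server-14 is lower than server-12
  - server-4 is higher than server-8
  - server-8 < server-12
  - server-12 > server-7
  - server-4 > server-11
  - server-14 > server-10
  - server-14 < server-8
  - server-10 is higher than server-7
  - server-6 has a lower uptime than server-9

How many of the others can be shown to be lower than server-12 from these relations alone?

The elements the relations force below server-12 are server-7, server-10, server-14, server-11, server-8 — no chain reaches any other.
That is 5.

5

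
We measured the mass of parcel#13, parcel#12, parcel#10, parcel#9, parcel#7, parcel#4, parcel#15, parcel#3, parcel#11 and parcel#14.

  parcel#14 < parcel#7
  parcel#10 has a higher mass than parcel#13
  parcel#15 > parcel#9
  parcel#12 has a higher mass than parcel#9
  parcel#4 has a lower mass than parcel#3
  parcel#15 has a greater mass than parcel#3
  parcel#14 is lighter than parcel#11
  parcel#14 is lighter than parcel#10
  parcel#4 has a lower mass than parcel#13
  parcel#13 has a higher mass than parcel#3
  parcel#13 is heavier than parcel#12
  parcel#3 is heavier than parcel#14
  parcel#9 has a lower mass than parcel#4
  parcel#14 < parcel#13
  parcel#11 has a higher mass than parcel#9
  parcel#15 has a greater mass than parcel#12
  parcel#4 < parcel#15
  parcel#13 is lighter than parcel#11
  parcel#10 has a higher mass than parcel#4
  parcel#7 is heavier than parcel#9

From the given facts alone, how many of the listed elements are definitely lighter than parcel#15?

The elements the relations force below parcel#15 are parcel#14, parcel#9, parcel#4, parcel#12, parcel#3 — no chain reaches any other.
That is 5.

5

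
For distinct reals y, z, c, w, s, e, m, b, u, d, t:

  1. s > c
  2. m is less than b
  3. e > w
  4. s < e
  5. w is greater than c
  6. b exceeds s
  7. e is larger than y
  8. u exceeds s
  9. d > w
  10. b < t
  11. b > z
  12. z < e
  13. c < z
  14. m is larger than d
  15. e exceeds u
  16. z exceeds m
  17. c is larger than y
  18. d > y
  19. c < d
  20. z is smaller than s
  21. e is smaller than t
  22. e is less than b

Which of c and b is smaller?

Chaining the given relations: c < w < d < m < z < s < u < e < b.
So c < b; c is the smaller of the two.

c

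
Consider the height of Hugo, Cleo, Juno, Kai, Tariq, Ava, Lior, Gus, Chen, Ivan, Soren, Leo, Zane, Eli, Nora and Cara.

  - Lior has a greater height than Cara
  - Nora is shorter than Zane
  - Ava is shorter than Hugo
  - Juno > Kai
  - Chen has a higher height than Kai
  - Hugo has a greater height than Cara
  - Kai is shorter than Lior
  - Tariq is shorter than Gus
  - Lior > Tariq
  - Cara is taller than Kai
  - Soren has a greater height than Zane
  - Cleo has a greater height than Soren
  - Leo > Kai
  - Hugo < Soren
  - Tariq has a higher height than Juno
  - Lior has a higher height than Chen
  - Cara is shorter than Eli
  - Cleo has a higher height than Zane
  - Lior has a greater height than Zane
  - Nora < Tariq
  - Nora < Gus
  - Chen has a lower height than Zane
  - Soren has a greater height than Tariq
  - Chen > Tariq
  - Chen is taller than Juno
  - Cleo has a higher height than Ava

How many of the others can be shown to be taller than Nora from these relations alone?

7

The elements the relations force above Nora are Tariq, Chen, Gus, Zane, Soren, Cleo, Lior — no chain reaches any other.
That is 7.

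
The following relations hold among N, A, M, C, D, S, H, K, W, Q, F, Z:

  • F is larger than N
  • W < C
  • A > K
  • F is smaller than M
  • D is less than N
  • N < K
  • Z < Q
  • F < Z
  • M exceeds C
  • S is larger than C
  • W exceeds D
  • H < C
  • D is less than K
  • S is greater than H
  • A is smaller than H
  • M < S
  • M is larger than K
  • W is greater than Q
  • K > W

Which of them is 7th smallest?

K

Chaining the given pairs: D < N < F < Z < Q < W < K < A < H < C < M < S.
The 7th smallest is K.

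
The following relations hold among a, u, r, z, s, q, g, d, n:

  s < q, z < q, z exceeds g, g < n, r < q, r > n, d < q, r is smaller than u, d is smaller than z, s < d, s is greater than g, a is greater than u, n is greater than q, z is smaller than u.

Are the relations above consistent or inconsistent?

inconsistent

Chaining the given relations yields q < n < r, so q < r. But one relation states r < q. These cannot both hold.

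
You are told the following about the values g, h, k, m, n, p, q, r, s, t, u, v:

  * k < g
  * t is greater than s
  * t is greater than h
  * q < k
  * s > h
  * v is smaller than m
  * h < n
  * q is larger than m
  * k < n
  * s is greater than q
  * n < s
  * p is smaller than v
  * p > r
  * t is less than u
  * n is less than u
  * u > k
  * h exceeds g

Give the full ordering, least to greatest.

The consecutive links are each given: r < p; p < v; v < m; m < q; q < k; k < g; g < h; h < n; n < s; s < t; t < u.

r < p < v < m < q < k < g < h < n < s < t < u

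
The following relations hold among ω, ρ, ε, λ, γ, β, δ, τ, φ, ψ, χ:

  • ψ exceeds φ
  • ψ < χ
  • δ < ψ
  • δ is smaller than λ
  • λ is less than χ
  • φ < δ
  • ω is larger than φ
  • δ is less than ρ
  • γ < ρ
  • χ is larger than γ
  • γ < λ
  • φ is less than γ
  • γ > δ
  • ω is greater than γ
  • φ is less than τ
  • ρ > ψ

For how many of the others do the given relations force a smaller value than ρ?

From ρ the given relations immediately reach δ, ψ, γ.
From those, φ — 4 in total.
Nothing else is reachable below ρ; 4 in all.

4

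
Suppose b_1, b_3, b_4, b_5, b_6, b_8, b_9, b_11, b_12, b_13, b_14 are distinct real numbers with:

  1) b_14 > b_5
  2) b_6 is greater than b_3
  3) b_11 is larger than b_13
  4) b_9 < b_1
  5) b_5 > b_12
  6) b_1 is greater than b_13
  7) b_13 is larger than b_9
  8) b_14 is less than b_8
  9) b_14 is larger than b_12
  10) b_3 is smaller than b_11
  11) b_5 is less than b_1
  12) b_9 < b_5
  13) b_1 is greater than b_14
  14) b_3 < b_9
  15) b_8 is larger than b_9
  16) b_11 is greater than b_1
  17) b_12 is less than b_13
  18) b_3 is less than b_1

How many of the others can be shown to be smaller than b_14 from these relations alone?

4

Directly below b_14: b_12, b_5.
One step further: b_9 (3 so far).
One step further: b_3 (4 so far).
No other element is forced below b_14 by the given relations, so the count is 4.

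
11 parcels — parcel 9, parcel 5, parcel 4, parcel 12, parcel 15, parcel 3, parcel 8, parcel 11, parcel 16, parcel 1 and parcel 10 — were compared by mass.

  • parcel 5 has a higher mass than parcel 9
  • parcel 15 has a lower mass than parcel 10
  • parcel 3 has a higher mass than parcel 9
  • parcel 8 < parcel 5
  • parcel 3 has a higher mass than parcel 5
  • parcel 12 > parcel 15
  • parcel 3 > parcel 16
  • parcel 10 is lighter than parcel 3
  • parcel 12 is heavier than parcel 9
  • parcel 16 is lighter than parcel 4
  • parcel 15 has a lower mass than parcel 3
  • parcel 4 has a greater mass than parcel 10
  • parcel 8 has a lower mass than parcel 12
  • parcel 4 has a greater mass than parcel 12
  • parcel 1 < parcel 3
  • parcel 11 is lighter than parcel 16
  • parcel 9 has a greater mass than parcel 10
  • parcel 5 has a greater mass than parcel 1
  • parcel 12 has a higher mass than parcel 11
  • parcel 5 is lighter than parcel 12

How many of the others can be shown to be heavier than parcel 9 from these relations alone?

From parcel 9 the given relations immediately reach parcel 5, parcel 3, parcel 12.
From those, parcel 4 — 4 in total.
Nothing else is reachable above parcel 9; 4 in all.

4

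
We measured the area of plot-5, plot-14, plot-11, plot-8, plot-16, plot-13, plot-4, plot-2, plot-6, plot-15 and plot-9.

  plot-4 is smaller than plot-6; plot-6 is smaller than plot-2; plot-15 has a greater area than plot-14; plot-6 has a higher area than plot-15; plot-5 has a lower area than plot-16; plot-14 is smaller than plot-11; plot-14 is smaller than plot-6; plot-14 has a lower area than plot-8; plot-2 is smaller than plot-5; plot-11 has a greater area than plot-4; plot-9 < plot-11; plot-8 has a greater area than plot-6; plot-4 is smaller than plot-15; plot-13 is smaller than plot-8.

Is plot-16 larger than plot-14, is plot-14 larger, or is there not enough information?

plot-16

Chaining the given relations: plot-14 < plot-15 < plot-6 < plot-2 < plot-5 < plot-16.
So plot-16 is larger.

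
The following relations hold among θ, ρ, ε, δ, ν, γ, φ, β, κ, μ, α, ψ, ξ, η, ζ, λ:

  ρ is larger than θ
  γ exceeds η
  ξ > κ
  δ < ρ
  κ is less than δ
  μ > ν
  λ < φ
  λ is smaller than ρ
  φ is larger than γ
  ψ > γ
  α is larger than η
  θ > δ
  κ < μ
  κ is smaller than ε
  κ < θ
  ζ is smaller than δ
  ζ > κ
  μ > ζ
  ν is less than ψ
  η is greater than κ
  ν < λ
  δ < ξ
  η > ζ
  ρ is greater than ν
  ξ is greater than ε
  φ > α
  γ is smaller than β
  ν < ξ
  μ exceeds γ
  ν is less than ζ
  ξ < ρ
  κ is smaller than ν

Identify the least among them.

Chaining upward from κ: directly above it, ν, ε, ζ, δ, θ, ξ, η, μ; then λ, γ, ψ, α, ρ; then φ, β.
That covers every other element, and nothing is given below κ, so κ is the least.

κ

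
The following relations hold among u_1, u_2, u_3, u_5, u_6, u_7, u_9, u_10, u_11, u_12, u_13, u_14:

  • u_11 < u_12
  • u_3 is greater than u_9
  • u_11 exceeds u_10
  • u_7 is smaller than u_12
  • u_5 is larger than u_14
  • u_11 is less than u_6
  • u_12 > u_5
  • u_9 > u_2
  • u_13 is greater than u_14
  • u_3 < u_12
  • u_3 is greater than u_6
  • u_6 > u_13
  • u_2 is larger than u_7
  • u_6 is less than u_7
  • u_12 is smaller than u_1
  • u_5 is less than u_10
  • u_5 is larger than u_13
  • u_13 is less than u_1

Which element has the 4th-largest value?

u_9

Chaining the given pairs: u_14 < u_13 < u_5 < u_10 < u_11 < u_6 < u_7 < u_2 < u_9 < u_3 < u_12 < u_1.
The 4th largest is u_9.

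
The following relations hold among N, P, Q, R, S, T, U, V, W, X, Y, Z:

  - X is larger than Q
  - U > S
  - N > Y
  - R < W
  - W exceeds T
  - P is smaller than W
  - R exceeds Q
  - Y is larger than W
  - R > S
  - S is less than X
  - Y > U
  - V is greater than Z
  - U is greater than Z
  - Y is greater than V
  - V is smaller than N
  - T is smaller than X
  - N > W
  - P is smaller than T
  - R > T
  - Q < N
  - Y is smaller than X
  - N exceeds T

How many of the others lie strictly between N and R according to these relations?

The relations place R below N. An element lies strictly between them when it is forced above R and also forced below N.
Above R: {W, Y, X}. Below N: {P, Z, S, T, Q, V, U, W, Y}.
Intersection: {W, Y} — 2.

2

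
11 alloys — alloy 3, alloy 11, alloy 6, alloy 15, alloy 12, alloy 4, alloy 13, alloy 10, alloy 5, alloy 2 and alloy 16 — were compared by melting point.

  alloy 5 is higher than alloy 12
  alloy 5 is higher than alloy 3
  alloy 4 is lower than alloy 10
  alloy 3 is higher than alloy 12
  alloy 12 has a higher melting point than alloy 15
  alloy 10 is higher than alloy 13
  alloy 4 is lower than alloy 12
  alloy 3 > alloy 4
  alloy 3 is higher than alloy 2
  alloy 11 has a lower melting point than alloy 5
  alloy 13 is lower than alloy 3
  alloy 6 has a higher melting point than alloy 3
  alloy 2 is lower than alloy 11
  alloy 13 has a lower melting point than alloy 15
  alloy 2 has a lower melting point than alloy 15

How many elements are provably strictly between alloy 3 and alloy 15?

The relations place alloy 15 below alloy 3. An element lies strictly between them when it is forced above alloy 15 and also forced below alloy 3.
Above alloy 15: {alloy 12, alloy 6, alloy 5}. Below alloy 3: {alloy 4, alloy 2, alloy 13, alloy 12}.
Intersection: {alloy 12} — 1.

1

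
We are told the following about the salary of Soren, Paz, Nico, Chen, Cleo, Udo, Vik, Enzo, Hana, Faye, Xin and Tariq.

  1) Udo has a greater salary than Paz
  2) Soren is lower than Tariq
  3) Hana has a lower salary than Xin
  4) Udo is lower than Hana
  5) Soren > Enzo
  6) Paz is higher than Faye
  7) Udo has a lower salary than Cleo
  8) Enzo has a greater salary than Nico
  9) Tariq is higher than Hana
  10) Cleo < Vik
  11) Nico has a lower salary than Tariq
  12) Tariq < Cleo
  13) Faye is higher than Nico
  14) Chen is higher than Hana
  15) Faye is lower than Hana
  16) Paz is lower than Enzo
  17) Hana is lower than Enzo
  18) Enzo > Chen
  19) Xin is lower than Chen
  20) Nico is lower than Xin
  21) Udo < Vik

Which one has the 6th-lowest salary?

Xin

Piecing the relations together gives one ordering: Nico < Faye < Paz < Udo < Hana < Xin < Chen < Enzo < Soren < Tariq < Cleo < Vik.
The 6th smallest is Xin.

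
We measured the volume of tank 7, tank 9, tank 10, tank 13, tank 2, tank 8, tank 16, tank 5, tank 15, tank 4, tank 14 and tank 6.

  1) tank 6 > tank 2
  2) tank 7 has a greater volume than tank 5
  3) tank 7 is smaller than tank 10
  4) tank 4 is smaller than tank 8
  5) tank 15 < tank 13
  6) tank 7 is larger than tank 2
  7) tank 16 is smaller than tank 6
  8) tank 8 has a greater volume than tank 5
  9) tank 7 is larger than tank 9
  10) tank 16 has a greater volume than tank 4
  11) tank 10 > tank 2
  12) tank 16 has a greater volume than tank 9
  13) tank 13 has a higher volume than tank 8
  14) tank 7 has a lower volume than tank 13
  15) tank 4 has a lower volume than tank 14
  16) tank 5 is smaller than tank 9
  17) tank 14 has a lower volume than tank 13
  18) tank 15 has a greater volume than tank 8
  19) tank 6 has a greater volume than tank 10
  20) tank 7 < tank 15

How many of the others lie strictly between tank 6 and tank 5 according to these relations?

Chaining upward from tank 5 reaches: tank 9, tank 8, tank 7, tank 15, tank 13, tank 16, tank 10.
Chaining downward from tank 6 reaches: tank 4, tank 2, tank 9, tank 7, tank 16, tank 10.
Strictly between tank 5 and tank 6 are those in both lists: tank 9, tank 7, tank 16, tank 10 — 4 elements.

4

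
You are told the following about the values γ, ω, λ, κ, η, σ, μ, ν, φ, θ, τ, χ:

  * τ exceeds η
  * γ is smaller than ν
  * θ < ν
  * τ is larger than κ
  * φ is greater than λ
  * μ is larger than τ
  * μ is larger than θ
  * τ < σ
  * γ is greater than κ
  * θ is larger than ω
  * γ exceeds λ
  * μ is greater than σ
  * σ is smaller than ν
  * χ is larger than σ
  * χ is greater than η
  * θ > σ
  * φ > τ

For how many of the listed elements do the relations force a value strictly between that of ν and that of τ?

Chaining upward from τ reaches: φ, σ, θ, χ, μ.
Chaining downward from ν reaches: η, κ, λ, ω, σ, θ, γ.
Strictly between τ and ν are those in both lists: σ, θ — 2 elements.

2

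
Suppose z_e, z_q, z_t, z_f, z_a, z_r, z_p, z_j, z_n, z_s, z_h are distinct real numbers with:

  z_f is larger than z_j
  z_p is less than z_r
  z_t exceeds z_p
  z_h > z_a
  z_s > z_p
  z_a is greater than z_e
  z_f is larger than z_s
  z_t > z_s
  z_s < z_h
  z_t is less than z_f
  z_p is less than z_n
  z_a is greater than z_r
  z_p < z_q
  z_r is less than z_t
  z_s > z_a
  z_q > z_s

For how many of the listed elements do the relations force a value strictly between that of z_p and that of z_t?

Chaining upward from z_p reaches: z_r, z_a, z_s, z_n, z_q, z_h, z_f.
Chaining downward from z_t reaches: z_r, z_e, z_a, z_s.
Strictly between z_p and z_t are those in both lists: z_r, z_a, z_s — 3 elements.

3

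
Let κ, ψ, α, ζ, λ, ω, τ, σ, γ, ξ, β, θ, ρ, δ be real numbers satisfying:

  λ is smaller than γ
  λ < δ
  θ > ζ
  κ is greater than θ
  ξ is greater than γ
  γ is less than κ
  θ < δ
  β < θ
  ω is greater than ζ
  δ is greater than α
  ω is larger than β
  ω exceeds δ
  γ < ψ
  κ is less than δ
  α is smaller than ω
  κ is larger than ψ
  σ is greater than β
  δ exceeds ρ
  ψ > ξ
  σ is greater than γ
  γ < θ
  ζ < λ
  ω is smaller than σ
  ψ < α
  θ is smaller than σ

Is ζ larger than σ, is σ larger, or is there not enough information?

Following the relations from ζ: ζ < λ < γ < ξ < ψ < κ < δ < ω < σ.
So σ is larger.

σ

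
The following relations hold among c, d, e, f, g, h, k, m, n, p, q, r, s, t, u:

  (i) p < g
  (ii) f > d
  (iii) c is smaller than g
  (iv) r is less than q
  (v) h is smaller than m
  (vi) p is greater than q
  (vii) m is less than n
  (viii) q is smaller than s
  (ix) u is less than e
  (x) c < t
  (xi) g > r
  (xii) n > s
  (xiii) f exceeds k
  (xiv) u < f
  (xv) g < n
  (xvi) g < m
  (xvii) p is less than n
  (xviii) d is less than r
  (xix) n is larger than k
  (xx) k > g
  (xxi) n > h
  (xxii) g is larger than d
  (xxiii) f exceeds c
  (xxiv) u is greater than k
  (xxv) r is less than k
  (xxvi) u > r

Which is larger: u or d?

The relevant relations are d < r; r < q; q < p; p < g; g < k; k < u.
Together: d < r < q < p < g < k < u.
So d < u; u is the larger of the two.

u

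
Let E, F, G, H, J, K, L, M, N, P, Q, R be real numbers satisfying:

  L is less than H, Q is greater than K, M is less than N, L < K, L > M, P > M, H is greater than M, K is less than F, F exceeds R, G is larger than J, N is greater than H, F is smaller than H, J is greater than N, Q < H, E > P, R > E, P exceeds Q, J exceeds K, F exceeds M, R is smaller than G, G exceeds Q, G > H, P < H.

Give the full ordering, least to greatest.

Nothing is placed below M, so it is least; from there M < L; L < K; K < Q; Q < P; P < E; E < R; R < F; F < H; H < N; N < J; J < G, each given directly.

M < L < K < Q < P < E < R < F < H < N < J < G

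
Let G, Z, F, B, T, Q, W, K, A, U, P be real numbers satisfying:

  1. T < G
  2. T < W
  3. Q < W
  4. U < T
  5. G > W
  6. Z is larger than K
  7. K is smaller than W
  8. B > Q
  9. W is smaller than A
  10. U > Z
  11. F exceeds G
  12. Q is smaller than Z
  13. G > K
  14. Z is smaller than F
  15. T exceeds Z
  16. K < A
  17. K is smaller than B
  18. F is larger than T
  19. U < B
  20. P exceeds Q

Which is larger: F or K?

F

The relevant relations are K < Z; Z < U; U < T; T < W; W < G; G < F.
Chaining these gives K < Z < U < T < W < G < F.
So K < F; F is the larger of the two.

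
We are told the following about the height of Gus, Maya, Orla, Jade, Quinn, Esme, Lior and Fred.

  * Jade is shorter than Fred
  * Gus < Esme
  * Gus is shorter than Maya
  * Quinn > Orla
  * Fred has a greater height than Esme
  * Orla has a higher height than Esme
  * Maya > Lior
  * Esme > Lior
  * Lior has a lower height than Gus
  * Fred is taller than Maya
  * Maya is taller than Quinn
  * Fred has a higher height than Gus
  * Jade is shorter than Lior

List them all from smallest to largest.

Each adjacent pair is fixed by a given relation: Jade < Lior; Lior < Gus; Gus < Esme; Esme < Orla; Orla < Quinn; Quinn < Maya; Maya < Fred. Chaining them end to end gives the full order.

Jade < Lior < Gus < Esme < Orla < Quinn < Maya < Fred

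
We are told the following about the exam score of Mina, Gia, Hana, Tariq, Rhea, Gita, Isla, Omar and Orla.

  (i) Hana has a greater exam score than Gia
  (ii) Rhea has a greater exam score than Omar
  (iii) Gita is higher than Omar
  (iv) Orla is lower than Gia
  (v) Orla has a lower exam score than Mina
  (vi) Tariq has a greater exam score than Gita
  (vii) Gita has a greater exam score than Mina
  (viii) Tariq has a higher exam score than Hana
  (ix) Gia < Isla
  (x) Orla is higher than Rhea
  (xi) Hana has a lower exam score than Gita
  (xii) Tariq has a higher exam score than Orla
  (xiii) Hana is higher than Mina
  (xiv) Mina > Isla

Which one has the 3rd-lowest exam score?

Orla

The consecutive relations fix a unique order: Omar < Rhea < Orla < Gia < Isla < Mina < Hana < Gita < Tariq.
The 3rd smallest is Orla.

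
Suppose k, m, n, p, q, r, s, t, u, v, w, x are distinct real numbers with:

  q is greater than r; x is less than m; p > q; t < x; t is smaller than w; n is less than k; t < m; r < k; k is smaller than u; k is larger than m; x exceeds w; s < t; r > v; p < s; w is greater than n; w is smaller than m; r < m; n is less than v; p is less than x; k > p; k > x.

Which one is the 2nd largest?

k

Piecing the relations together gives one ordering: n < v < r < q < p < s < t < w < x < m < k < u.
Counting 2 from the largest end gives k.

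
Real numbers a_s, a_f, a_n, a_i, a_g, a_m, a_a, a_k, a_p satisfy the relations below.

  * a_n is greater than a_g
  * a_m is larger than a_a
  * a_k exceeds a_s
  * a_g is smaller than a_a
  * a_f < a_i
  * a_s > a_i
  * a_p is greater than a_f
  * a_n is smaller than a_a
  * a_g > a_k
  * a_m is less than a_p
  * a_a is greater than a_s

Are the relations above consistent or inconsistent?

The single ordering a_f < a_i < a_s < a_k < a_g < a_n < a_a < a_m < a_p satisfies every listed relation, so no contradiction arises.

consistent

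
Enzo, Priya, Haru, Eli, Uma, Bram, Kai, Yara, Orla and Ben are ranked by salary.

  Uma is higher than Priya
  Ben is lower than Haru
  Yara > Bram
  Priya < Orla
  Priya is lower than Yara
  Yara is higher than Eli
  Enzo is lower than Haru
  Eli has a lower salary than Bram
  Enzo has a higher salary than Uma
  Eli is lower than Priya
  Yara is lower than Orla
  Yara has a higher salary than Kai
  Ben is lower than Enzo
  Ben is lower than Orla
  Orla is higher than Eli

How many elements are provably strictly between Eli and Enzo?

Chaining upward from Eli reaches: Priya, Uma, Bram, Yara, Haru, Orla.
Chaining downward from Enzo reaches: Priya, Uma, Ben.
Strictly between Eli and Enzo are those in both lists: Priya, Uma — 2 elements.

2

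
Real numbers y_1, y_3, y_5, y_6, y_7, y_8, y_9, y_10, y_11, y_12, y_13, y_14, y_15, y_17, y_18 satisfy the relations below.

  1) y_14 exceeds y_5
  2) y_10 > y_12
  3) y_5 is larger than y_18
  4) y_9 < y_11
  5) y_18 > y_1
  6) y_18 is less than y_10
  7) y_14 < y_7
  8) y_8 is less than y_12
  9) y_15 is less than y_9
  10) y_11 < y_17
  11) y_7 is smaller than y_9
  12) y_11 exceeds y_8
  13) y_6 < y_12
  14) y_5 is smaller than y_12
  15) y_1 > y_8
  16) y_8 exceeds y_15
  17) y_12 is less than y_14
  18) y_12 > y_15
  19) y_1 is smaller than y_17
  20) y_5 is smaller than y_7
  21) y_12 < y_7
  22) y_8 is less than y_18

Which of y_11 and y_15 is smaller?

y_15 < y_8 < y_1 < y_18 < y_5 < y_12 < y_14 < y_7 < y_9 < y_11, by transitivity through y_8, y_1, y_18, y_5, y_12, y_14, y_7, y_9.
So y_15 < y_11; y_15 is the smaller of the two.

y_15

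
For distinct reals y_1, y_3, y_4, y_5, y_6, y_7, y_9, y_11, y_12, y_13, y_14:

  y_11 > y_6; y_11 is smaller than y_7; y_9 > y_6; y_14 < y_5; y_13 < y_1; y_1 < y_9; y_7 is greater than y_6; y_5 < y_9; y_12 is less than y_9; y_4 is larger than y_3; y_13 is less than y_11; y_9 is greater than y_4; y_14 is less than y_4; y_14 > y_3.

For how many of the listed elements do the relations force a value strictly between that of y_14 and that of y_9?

The relations place y_14 below y_9. An element lies strictly between them when it is forced above y_14 and also forced below y_9.
Above y_14: {y_4, y_5}. Below y_9: {y_3, y_13, y_12, y_4, y_6, y_1, y_5}.
Intersection: {y_4, y_5} — 2.

2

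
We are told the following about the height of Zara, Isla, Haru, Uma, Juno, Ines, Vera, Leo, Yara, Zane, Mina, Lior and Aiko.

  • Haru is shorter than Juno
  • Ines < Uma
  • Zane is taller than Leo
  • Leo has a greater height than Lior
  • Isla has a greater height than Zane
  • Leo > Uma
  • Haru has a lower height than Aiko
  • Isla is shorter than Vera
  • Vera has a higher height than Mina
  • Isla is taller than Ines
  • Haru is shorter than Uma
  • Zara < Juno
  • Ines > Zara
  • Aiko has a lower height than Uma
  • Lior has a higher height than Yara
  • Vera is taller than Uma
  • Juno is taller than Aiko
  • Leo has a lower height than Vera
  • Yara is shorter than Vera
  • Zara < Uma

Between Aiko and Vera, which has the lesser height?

Aiko

Link the given pairs in sequence: Aiko < Uma; Uma < Leo; Leo < Zane; Zane < Isla; Isla < Vera.
Together: Aiko < Uma < Leo < Zane < Isla < Vera.
So Aiko < Vera; Aiko is the shorter of the two.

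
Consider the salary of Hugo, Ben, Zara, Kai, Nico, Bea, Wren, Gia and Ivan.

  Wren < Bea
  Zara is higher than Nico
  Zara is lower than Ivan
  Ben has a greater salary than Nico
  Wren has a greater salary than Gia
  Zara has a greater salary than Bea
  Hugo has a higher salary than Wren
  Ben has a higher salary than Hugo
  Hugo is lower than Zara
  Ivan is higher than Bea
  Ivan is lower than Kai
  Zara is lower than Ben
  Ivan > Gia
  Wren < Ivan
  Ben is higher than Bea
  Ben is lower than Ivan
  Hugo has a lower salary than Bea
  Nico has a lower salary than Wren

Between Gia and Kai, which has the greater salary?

Kai

Gia < Wren and Wren < Hugo give Gia < Hugo.
With Hugo < Bea: Gia < Wren < Hugo < Bea.
Then Bea < Ben extends the chain to Ben.
With Ben < Ivan: Gia < Wren < Hugo < Bea < Ben < Ivan.
Then Ivan < Kai extends the chain to Kai.
So Gia < Kai; Kai is the higher of the two.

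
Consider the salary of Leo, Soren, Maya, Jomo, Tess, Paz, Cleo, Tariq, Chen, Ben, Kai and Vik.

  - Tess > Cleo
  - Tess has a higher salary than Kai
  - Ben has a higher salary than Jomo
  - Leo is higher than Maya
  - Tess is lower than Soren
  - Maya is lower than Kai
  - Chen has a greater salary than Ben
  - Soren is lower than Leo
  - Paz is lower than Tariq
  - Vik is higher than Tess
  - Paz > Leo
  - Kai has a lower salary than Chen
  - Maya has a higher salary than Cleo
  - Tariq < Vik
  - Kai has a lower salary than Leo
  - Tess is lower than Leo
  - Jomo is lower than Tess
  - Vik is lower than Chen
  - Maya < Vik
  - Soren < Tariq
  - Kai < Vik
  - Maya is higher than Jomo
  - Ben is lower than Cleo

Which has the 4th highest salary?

Paz

Piecing the relations together gives one ordering: Jomo < Ben < Cleo < Maya < Kai < Tess < Soren < Leo < Paz < Tariq < Vik < Chen.
Counting 4 from the largest end gives Paz.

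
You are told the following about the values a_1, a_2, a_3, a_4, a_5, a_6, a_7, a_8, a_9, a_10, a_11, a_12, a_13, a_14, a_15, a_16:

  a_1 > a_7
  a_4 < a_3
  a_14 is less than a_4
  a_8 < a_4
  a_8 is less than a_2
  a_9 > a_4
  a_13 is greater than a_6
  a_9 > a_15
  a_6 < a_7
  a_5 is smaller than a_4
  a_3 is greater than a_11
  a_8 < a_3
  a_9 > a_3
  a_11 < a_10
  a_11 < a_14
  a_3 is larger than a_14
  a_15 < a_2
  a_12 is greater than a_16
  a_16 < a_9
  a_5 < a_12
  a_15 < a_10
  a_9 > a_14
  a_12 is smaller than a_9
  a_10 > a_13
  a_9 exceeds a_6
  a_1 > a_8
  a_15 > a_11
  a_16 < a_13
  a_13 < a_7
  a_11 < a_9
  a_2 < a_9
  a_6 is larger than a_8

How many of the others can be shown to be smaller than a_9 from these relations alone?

Directly below a_9: a_16, a_11, a_6, a_14, a_15, a_4, a_2, a_3, a_12.
One step further: a_5, a_8 (11 so far).
No other element is forced below a_9 by the given relations, so the count is 11.

11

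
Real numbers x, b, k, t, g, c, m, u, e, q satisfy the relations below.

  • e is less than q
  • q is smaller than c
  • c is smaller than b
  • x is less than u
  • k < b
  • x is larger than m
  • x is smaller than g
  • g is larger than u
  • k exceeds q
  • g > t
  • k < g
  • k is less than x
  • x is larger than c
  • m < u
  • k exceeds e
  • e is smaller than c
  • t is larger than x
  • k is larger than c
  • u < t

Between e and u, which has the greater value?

Chaining the given relations: e < q < c < k < x < u.
So e < u; u is the larger of the two.

u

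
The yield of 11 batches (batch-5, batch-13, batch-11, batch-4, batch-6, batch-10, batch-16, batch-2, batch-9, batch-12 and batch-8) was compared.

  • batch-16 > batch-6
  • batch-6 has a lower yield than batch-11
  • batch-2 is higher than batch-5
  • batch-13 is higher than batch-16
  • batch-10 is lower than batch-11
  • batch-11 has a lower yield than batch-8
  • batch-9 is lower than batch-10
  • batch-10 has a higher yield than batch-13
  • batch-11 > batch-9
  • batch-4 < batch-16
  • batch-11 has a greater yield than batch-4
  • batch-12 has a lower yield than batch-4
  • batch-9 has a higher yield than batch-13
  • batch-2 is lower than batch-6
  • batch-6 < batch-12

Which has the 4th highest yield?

batch-9

The consecutive relations fix a unique order: batch-5 < batch-2 < batch-6 < batch-12 < batch-4 < batch-16 < batch-13 < batch-9 < batch-10 < batch-11 < batch-8.
Counting 4 from the largest end gives batch-9.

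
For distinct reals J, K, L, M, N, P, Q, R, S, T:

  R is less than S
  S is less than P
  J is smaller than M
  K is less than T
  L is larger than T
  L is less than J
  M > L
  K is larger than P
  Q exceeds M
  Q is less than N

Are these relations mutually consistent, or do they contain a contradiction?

Every relation is compatible with R < S < P < K < T < L < J < M < Q < N; the set is consistent.

consistent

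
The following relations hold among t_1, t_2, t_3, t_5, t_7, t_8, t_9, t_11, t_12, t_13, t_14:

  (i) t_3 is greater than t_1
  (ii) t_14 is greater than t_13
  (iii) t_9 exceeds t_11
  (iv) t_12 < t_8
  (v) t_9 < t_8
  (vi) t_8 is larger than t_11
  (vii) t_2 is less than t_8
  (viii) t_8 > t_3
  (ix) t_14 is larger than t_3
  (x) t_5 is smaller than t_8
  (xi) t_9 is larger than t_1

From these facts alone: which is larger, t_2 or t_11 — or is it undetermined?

undetermined

Following every chain through t_11: above t_11 we get t_9, t_8.
t_2 is not reached, and no chain runs the other way from t_2 to t_11.
So the given relations leave the order of t_11 and t_2 undetermined.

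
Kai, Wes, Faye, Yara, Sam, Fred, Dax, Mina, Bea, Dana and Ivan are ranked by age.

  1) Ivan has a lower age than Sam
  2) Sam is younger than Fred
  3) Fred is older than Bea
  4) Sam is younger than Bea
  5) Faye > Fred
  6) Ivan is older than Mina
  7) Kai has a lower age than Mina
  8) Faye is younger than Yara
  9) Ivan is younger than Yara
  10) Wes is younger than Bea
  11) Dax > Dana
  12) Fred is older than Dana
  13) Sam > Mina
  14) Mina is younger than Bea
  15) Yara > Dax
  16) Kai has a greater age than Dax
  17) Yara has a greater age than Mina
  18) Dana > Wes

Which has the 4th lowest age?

Kai

Chaining the given pairs: Wes < Dana < Dax < Kai < Mina < Ivan < Sam < Bea < Fred < Faye < Yara.
The 4th smallest is Kai.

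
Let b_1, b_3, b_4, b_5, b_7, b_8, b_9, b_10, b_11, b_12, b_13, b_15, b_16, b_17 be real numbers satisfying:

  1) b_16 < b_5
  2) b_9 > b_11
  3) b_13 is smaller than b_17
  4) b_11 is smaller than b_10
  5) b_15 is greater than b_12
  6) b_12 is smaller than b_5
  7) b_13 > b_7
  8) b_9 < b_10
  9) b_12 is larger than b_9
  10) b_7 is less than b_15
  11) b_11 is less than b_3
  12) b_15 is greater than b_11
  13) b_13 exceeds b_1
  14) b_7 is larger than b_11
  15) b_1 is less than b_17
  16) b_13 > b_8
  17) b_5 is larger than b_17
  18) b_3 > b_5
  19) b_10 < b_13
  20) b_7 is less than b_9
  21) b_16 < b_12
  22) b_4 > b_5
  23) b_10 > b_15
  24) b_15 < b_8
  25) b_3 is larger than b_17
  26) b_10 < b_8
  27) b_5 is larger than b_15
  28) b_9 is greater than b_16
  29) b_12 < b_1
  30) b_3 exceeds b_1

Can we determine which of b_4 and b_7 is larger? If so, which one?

b_7 < b_9 < b_12 < b_15 < b_10 < b_8 < b_13 < b_17 < b_5 < b_4, by transitivity through b_9, b_12, b_15, b_10, b_8, b_13, b_17, b_5.
So b_4 is larger.

b_4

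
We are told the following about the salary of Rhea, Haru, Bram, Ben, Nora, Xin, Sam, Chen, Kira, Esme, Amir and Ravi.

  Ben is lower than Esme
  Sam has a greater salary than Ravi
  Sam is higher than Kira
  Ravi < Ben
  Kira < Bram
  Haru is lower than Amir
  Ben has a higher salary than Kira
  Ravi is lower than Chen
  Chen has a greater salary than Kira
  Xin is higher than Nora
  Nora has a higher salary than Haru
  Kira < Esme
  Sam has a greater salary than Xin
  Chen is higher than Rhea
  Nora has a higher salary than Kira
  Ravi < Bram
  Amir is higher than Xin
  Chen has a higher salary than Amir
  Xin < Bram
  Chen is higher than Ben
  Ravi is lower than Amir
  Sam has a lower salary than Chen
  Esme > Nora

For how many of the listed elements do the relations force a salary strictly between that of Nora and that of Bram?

1

Chaining upward from Nora reaches: Esme, Xin, Amir, Sam, Chen.
Chaining downward from Bram reaches: Kira, Ravi, Haru, Xin.
Strictly between Nora and Bram are those in both lists: Xin — 1 element.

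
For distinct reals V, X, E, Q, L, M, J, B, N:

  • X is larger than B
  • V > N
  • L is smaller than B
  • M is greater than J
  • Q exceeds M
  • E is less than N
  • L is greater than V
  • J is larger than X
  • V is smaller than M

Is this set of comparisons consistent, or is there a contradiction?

Every relation is compatible with E < N < V < L < B < X < J < M < Q; the set is consistent.

consistent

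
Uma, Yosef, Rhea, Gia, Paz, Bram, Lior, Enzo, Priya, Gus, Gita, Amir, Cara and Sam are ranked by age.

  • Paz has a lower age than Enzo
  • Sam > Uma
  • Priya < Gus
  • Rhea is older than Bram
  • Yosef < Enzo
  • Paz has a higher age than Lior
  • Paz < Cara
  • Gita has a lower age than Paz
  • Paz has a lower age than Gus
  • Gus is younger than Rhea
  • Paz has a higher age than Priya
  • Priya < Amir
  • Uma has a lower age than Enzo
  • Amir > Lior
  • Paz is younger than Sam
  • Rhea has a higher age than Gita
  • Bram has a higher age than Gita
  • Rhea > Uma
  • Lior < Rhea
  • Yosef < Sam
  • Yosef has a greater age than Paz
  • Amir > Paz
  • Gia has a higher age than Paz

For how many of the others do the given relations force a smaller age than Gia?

4

The elements the relations force below Gia are Gita, Priya, Lior, Paz — no chain reaches any other.
That is 4.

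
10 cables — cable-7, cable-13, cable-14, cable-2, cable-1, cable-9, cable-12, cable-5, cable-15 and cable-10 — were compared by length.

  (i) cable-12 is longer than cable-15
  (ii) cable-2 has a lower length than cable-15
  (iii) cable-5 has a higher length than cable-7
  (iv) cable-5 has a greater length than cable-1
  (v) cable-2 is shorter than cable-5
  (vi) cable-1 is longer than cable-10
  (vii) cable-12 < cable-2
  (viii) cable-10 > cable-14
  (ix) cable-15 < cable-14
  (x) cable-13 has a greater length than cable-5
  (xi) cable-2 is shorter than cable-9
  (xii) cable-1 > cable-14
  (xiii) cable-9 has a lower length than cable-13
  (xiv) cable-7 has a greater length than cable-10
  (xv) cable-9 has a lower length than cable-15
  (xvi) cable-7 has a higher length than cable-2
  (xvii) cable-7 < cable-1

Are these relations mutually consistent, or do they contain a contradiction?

inconsistent

Chaining the given relations yields cable-12 < cable-2 < cable-9 < cable-15, so cable-12 < cable-15. But one relation states cable-15 < cable-12. These cannot both hold.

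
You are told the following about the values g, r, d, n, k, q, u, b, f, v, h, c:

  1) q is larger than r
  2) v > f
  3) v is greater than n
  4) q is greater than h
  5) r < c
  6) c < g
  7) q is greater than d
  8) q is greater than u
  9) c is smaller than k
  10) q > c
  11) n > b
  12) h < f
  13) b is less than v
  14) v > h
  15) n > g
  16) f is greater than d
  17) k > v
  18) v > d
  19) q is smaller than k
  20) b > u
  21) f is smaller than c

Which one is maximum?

d is not greatest since d < q; h is not greatest since h < q; u is not greatest since u < q; b is not greatest since b < v; f is not greatest since f < c; r is not greatest since r < c; c is not greatest since c < k; g is not greatest since g < n; q is not greatest since q < k; n is not greatest since n < v; v is not greatest since v < k.
Only k has nothing above it, so k is the maximum.

k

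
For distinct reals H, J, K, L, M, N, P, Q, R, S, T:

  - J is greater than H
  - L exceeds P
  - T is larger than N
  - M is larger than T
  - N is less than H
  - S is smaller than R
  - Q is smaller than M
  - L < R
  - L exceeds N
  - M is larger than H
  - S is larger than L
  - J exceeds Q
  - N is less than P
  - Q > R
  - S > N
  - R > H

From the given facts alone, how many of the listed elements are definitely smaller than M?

8

Directly below M: T, H, Q.
One step further: N, R (5 so far).
One step further: L, S (7 so far).
One step further: P (8 so far).
Nothing else is reachable below M; 8 in all.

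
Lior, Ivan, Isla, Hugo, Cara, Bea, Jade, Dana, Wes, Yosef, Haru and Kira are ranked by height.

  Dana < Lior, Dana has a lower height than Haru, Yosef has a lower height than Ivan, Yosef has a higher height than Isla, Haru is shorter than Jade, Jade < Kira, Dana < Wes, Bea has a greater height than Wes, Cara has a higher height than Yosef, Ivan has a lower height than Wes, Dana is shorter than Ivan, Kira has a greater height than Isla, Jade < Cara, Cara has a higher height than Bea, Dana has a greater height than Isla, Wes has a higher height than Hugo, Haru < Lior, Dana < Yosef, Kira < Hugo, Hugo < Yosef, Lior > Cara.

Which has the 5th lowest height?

Kira

Chaining the given pairs: Isla < Dana < Haru < Jade < Kira < Hugo < Yosef < Ivan < Wes < Bea < Cara < Lior.
The 5th smallest is Kira.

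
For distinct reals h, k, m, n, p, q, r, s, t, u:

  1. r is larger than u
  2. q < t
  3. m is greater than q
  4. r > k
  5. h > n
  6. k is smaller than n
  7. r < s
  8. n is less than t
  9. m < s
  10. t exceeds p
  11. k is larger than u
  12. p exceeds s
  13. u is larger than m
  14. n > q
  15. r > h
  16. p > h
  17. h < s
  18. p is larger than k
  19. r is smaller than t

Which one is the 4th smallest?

k

The consecutive relations fix a unique order: q < m < u < k < n < h < r < s < p < t.
Counting 4 from the smallest end gives k.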